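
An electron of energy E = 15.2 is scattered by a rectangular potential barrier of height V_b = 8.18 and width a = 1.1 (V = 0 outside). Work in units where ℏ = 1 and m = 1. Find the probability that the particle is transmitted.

T = 0.902

E > V_b: inside the barrier k₂ = √(2m(E − V_b))/ℏ = 3.747, k₂a = 4.122.
T = [1 + V_b² sin²(k₂a) / (4E(E − V_b))]⁻¹ = 1/1.108 = 0.902.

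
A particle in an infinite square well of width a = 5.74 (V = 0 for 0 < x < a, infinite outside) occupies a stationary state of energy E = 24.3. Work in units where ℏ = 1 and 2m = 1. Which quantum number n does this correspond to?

n = 9

For an infinite well E_n = n²π²ℏ²/(2ma²), so n = (a/πℏ)√(2mE).
n = (5.74/π) × √(2 × 0.5 × 24.3) = 9.007 → n = 9.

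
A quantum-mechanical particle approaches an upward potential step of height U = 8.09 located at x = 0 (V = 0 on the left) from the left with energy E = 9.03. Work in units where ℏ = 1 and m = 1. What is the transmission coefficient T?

The wavenumbers are k₁ = √(2mE)/ℏ = 4.250 on the left and k₂ = √(2m(E − U))/ℏ = 1.371 on the right.
Continuity of ψ and ψ′ at the step yields the reflection amplitude r = (k₁ − k₂)/(k₁ + k₂) = 0.5121; thus R = |r|² = 0.2623, T = 0.7377.

T = 0.738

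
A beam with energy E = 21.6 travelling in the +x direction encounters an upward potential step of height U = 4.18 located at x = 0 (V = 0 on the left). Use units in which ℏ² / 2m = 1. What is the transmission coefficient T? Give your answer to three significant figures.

T = 0.997

On each side the TISE gives plane waves with k = √(2m(E − V))/ℏ: k₁ = √(2·½·21.6) = 4.648, k₂ = √(2·½·17.42) = 4.174.
Matching ψ and ψ′ at x = 0 gives r = (k₁ − k₂)/(k₁ + k₂), so R = r² = 0.002885 and T = 1 − R = 0.9971.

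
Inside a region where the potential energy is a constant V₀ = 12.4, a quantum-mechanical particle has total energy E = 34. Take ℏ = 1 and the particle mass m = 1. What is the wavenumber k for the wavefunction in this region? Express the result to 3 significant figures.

k = 6.57

With E > V₀ the solution is oscillatory, ψ ∝ e^{±ikx} with k = √(2m(E − V₀))/ℏ.
k = √(2 × 1 × 21.6) = 6.573.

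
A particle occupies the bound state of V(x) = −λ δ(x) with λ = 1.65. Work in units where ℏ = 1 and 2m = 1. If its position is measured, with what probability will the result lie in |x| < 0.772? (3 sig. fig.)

P = 0.720

The normalised bound state is ψ = √κ e^{−κ|x|} with κ = mλ/ℏ² = 0.8250.
P(|x| < d) = ∫_{−d}^{d} κ e^{−2κ|x|} dx = 1 − e^{−2κd} = 1 − e^{−1.274} = 0.7202.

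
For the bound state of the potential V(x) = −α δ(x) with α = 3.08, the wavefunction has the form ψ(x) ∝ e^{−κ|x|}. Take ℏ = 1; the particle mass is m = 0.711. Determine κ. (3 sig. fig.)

κ = 2.19

Integrate −(ℏ²/2m)ψ'' − αδ(x)ψ = Eψ from −ε to +ε: the ψ'' term gives ψ'(0⁺) − ψ'(0⁻) and the δ term gives −(2mα/ℏ²)ψ(0).
With ψ ∝ e^{−κ|x|} this yields −2κ = −2mα/ℏ², so κ = mα/ℏ² = 2.190.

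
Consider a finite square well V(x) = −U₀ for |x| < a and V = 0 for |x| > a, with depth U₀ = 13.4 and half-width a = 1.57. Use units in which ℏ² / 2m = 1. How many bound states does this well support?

The dimensionless depth is z₀ = a√(2mU₀)/ℏ = 1.57 × √(13.40) = 5.747.
The even/odd transcendental equations gain one root per π/2 in z₀, giving N = 1 + ⌊2z₀/π⌋ = 1 + ⌊3.659⌋ = 4.

N = 4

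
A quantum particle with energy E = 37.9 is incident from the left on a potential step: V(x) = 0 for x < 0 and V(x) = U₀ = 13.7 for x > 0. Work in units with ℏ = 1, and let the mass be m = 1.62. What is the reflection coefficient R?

On each side the TISE gives plane waves with k = √(2m(E − V))/ℏ: k₁ = √(2·1.62·37.9) = 11.08, k₂ = √(2·1.62·24.2) = 8.855.
Matching ψ and ψ′ at x = 0 gives r = (k₁ − k₂)/(k₁ + k₂), so R = r² = 0.01247 and T = 1 − R = 0.9875.

R = 0.0125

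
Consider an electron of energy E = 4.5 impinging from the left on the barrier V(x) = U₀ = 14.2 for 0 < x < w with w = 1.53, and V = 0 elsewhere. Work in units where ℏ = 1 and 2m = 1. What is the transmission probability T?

Since E < U₀ the interior solution is evanescent with decay constant κ = √(2m(U₀ − E))/ℏ = 3.114.
κw = 4.765, sinh(κw) = 58.67.
Matching ψ, ψ′ at both faces gives T = [1 + U₀² sinh²(κw) / (4E(U₀ − E))]⁻¹ = 1/3976 = 0.000251.

T = 0.000251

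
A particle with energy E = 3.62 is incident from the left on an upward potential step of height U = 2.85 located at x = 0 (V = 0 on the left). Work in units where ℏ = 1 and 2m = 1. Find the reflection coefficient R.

The wavenumbers are k₁ = √(2mE)/ℏ = 1.903 on the left and k₂ = √(2m(E − U))/ℏ = 0.8775 on the right.
Continuity of ψ and ψ′ at the step yields the reflection amplitude r = (k₁ − k₂)/(k₁ + k₂) = 0.3687; thus R = |r|² = 0.1360, T = 0.8640.

R = 0.136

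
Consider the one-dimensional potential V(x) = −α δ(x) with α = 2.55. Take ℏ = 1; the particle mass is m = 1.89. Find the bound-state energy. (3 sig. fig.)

E = -6.14

For x ≠ 0 the bound state is ψ ∝ e^{−κ|x|}; integrating the TISE across the delta gives the cusp condition 2κ = 2mα/ℏ², so κ = 4.820.
Then E = −ℏ²κ²/(2m) = −mα²/(2ℏ²) = -6.145.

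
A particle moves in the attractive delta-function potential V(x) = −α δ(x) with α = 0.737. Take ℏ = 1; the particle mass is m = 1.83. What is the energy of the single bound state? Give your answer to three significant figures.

E = -0.497

The bound state is ψ(x) = √κ e^{−κ|x|}. The derivative jump ψ'(0⁺) − ψ'(0⁻) = −(2mα/ℏ²)ψ(0) fixes κ = mα/ℏ² = 1.349.
Then E = −ℏ²κ²/(2m) = −mα²/(2ℏ²) = -0.4970.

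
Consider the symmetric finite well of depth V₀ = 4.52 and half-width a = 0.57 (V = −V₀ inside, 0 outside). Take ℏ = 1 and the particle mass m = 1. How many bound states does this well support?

N = 2

Define the well-strength parameter z₀ = (a/ℏ)√(2mV₀) = 0.57 × √(2·1·4.52) = 1.714.
The even/odd transcendental equations gain one root per π/2 in z₀, giving N = 1 + ⌊2z₀/π⌋ = 1 + ⌊1.091⌋ = 2.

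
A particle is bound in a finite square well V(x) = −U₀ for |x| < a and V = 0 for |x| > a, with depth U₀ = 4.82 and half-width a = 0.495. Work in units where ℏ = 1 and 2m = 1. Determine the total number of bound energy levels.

Define the well-strength parameter z₀ = (a/ℏ)√(2mU₀) = 0.495 × √(2·0.5·4.82) = 1.087.
A new bound state (alternating even/odd) appears each time z₀ passes a multiple of π/2, so N = ⌊2z₀/π⌋ + 1 = ⌊0.6918⌋ + 1 = 1.

N = 1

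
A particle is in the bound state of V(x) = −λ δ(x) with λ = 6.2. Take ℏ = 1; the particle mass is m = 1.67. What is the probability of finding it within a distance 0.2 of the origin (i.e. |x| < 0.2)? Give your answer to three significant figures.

The normalised bound state is ψ = √κ e^{−κ|x|} with κ = mλ/ℏ² = 10.35.
P(|x| < d) = ∫_{−d}^{d} κ e^{−2κ|x|} dx = 1 − e^{−2κd} = 1 − e^{−4.142} = 0.9841.

P = 0.984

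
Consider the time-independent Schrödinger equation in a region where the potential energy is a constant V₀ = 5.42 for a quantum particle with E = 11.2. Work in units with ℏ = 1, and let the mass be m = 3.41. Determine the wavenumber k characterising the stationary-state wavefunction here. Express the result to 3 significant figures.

k = 6.28

With E > V₀ the solution is oscillatory, ψ ∝ e^{±ikx} with k = √(2m(E − V₀))/ℏ.
k = √(2 × 3.41 × 5.78) = 6.279.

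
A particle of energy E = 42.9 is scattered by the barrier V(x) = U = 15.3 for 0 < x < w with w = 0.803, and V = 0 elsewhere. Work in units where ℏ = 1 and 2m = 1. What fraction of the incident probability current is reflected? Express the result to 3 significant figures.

R = 0.0369

Above the barrier the interior wavenumber is k₂ = √(2m(E − U))/ℏ = 5.254, giving phase k₂w = 4.219.
T = [1 + U² sin²(k₂w) / (4E(E − U))]⁻¹ = 1/1.038 = 0.963.
R = 1 − T = 0.0369.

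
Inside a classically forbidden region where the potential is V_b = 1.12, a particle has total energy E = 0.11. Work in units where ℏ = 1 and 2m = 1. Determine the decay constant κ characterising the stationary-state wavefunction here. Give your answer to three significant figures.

κ = 1.00

Since E < V_b the TISE in this region is ψ'' = κ²ψ with κ = √(2m(V_b − E))/ℏ.
κ = √(2 × 0.5 × 1.01) = 1.005.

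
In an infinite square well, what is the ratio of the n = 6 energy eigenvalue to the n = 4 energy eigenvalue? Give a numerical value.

E_n = n²π²ℏ²/(2mL²) so the ratio is n₂²/n₁² = 36/16 = 2.25.

2.25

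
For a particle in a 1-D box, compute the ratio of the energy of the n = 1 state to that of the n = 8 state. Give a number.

E_n = n²π²ℏ²/(2mL²) so the ratio is n₂²/n₁² = 1/64 = 0.015625.

0.015625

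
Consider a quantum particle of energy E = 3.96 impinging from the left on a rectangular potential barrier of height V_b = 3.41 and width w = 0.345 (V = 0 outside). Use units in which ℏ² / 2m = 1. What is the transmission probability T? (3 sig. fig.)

E > V_b: inside the barrier k₂ = √(2m(E − V_b))/ℏ = 0.7416, k₂w = 0.2559.
T = [1 + V_b² sin²(k₂w) / (4E(E − V_b))]⁻¹ = 1/1.085 = 0.921.

T = 0.921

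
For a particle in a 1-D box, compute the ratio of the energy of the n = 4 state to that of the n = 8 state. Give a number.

Since E_n ∝ n², the ratio is (4/8)² = 0.25.

0.25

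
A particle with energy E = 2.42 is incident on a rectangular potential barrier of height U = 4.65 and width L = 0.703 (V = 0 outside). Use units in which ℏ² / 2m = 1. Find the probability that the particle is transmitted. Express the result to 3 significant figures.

E < U: inside the barrier ψ ∝ e^{±κx} with κ = √(2m(U − E))/ℏ = 1.493.
κL = 1.050, sinh(κL) = 1.254.
The exact tunnelling result is T⁻¹ = 1 + U² sinh²(κL) / [4E(U − E)] = 2.574, so T = 0.389.

T = 0.389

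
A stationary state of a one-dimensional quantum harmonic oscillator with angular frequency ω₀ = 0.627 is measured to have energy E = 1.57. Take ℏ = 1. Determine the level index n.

n = 2

E_n = ℏω₀(n + ½) ⇒ n = E/(ℏω₀) − ½ = 1.57/0.627 − 0.5 = 2.004 → n = 2.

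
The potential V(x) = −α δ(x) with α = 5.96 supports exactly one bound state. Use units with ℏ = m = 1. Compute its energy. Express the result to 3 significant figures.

E = -17.8

The bound state is ψ(x) = √κ e^{−κ|x|}. The derivative jump ψ'(0⁺) − ψ'(0⁻) = −(2mα/ℏ²)ψ(0) fixes κ = mα/ℏ² = 5.960.
Then E = −ℏ²κ²/(2m) = −mα²/(2ℏ²) = -17.76.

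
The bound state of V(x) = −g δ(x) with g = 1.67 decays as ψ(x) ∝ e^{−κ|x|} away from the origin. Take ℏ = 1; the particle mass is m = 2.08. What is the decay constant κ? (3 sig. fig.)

κ = 3.47

Integrate −(ℏ²/2m)ψ'' − gδ(x)ψ = Eψ from −ε to +ε: the ψ'' term gives ψ'(0⁺) − ψ'(0⁻) and the δ term gives −(2mg/ℏ²)ψ(0).
With ψ ∝ e^{−κ|x|} this yields −2κ = −2mg/ℏ², so κ = mg/ℏ² = 3.474.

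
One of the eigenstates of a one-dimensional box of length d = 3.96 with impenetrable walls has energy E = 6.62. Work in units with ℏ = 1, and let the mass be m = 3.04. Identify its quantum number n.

From E_n = n²π²ℏ²/(2md²) invert to n = √(2md²E)/(πℏ).
n = (3.96/π) × √(2 × 3.04 × 6.62) = 7.997 → n = 8.

n = 8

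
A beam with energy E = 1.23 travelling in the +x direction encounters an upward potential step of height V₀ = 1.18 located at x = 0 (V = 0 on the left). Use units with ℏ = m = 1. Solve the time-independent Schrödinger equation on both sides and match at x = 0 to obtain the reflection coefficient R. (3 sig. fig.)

On each side the TISE gives plane waves with k = √(2m(E − V))/ℏ: k₁ = √(2·1·1.23) = 1.568, k₂ = √(2·1·0.05) = 0.3162.
Matching ψ and ψ′ at x = 0 gives r = (k₁ − k₂)/(k₁ + k₂), so R = r² = 0.4415 and T = 1 − R = 0.5585.

R = 0.441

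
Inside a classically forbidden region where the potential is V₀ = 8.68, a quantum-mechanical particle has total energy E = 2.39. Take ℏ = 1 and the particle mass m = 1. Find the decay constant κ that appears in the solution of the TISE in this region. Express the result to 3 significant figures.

κ = 3.55

Since E < V₀ the TISE in this region is ψ'' = κ²ψ with κ = √(2m(V₀ − E))/ℏ.
κ = √(2 × 1 × 6.29) = 3.547.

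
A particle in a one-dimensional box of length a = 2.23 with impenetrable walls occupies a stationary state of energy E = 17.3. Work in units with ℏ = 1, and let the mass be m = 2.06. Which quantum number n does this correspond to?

For an infinite well E_n = n²π²ℏ²/(2ma²), so n = (a/πℏ)√(2mE).
n = (2.23/π) × √(2 × 2.06 × 17.3) = 5.993 → n = 6.

n = 6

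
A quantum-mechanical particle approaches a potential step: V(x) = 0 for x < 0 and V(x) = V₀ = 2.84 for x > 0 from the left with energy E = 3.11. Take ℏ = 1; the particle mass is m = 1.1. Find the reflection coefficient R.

R = 0.297

The wavenumbers are k₁ = √(2mE)/ℏ = 2.616 on the left and k₂ = √(2m(E − V₀))/ℏ = 0.7707 on the right.
Matching ψ and ψ′ at x = 0 gives r = (k₁ − k₂)/(k₁ + k₂), so R = r² = 0.2968 and T = 1 − R = 0.7032.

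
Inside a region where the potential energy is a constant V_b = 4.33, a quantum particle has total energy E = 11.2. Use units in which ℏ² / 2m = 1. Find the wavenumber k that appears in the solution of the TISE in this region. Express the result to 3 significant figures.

With E > V_b the solution is oscillatory, ψ ∝ e^{±ikx} with k = √(2m(E − V_b))/ℏ.
k = √(2 × 0.5 × 6.87) = 2.621.

k = 2.62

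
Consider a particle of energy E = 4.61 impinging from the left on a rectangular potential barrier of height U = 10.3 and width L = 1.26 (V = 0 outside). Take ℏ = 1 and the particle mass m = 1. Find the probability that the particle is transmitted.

Since E < U the interior solution is evanescent with decay constant κ = √(2m(U − E))/ℏ = 3.373.
κL = 4.251, sinh(κL) = 35.06.
The exact tunnelling result is T⁻¹ = 1 + U² sinh²(κL) / [4E(U − E)] = 1244, so T = 0.000804.

T = 0.000804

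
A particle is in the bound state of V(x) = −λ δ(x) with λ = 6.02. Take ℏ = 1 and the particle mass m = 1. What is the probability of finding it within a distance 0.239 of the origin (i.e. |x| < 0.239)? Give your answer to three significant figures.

P = 0.944

The normalised bound state is ψ = √κ e^{−κ|x|} with κ = mλ/ℏ² = 6.020.
P(|x| < d) = ∫_{−d}^{d} κ e^{−2κ|x|} dx = 1 − e^{−2κd} = 1 − e^{−2.878} = 0.9437.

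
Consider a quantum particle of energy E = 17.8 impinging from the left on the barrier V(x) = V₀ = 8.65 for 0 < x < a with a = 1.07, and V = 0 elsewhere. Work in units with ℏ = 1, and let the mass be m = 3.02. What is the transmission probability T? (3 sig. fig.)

T = 0.898

E > V₀: inside the barrier k₂ = √(2m(E − V₀))/ℏ = 7.434, k₂a = 7.954.
T = [1 + V₀² sin²(k₂a) / (4E(E − V₀))]⁻¹ = 1/1.114 = 0.898.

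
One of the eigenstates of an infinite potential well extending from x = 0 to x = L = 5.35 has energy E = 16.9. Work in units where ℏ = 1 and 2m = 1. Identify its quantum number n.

From E_n = n²π²ℏ²/(2mL²) invert to n = √(2mL²E)/(πℏ).
n = (5.35/π) × √(2 × 0.5 × 16.9) = 7.001 → n = 7.

n = 7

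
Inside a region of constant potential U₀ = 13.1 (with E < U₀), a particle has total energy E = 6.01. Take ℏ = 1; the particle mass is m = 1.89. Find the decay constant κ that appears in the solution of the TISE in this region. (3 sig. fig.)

κ = 5.18

Since E < U₀ the TISE in this region is ψ'' = κ²ψ with κ = √(2m(U₀ − E))/ℏ.
κ = √(2 × 1.89 × 7.09) = 5.177.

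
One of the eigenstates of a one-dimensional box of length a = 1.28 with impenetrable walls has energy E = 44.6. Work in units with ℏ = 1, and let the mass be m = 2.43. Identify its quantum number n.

n = 6

For an infinite well E_n = n²π²ℏ²/(2ma²), so n = (a/πℏ)√(2mE).
n = (1.28/π) × √(2 × 2.43 × 44.6) = 5.999 → n = 6.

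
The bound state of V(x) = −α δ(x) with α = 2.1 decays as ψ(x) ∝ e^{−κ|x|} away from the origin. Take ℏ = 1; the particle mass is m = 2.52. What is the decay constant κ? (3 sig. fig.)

κ = 5.29

Integrating the TISE across x = 0 gives the cusp condition ψ'(0⁺) − ψ'(0⁻) = −(2mα/ℏ²)ψ(0).
With ψ ∝ e^{−κ|x|} this yields −2κ = −2mα/ℏ², so κ = mα/ℏ² = 5.292.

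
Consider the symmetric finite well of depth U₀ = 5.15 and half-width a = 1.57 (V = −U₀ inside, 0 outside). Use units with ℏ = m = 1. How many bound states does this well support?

Define the well-strength parameter z₀ = (a/ℏ)√(2mU₀) = 1.57 × √(2·1·5.15) = 5.039.
A new bound state (alternating even/odd) appears each time z₀ passes a multiple of π/2, so N = ⌊2z₀/π⌋ + 1 = ⌊3.208⌋ + 1 = 4.

N = 4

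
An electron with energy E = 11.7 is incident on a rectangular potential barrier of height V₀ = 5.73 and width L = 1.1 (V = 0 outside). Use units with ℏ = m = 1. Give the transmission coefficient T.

T = 0.958

E > V₀: inside the barrier k₂ = √(2m(E − V₀))/ℏ = 3.455, k₂L = 3.801.
T = [1 + V₀² sin²(k₂L) / (4E(E − V₀))]⁻¹ = 1/1.044 = 0.958.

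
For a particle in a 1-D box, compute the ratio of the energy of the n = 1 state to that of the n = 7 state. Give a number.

0.0204082

E_n = n²π²ℏ²/(2mL²) so the ratio is n₂²/n₁² = 1/49 = 0.0204082.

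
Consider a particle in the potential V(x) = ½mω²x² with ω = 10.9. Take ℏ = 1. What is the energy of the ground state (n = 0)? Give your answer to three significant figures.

E = 5.45

Using E_n = (n + ½)ℏω: E_0 = 0.5 × 10.9 = 5.450.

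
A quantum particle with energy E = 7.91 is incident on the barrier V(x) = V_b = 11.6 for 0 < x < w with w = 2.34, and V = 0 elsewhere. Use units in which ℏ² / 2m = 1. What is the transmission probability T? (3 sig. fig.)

Since E < V_b the interior solution is evanescent with decay constant κ = √(2m(V_b − E))/ℏ = 1.921.
κw = 4.495, sinh(κw) = 44.78.
The exact tunnelling result is T⁻¹ = 1 + V_b² sinh²(κw) / [4E(V_b − E)] = 2312, so T = 0.000433.

T = 0.000433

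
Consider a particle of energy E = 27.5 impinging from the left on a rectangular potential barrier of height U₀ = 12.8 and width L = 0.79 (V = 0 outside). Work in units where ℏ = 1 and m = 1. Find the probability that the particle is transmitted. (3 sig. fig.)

T = 0.923

E > U₀: inside the barrier k₂ = √(2m(E − U₀))/ℏ = 5.422, k₂L = 4.284.
T = [1 + U₀² sin²(k₂L) / (4E(E − U₀))]⁻¹ = 1/1.084 = 0.923.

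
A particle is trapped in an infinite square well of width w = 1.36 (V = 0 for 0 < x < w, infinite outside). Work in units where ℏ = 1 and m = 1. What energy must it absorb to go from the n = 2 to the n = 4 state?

ΔE = 32.0

E_n = n²π²ℏ²/(2mw²), so ΔE = (4² − 2²) π²ℏ²/(2mw²).
ΔE = 12 × π² / (2 × 1 × 1.36²) = 32.02.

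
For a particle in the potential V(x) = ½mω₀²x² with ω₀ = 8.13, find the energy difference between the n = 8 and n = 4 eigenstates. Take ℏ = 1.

E_n = ℏω₀(n + ½), so ΔE = (8 − 4) ℏω₀ = 4 × 8.13 = 32.52.

ΔE = 32.5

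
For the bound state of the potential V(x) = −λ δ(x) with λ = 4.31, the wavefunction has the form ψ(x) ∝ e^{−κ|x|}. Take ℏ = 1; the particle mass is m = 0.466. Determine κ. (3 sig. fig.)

Integrate −(ℏ²/2m)ψ'' − λδ(x)ψ = Eψ from −ε to +ε: the ψ'' term gives ψ'(0⁺) − ψ'(0⁻) and the δ term gives −(2mλ/ℏ²)ψ(0).
With ψ ∝ e^{−κ|x|} this yields −2κ = −2mλ/ℏ², so κ = mλ/ℏ² = 2.008.

κ = 2.01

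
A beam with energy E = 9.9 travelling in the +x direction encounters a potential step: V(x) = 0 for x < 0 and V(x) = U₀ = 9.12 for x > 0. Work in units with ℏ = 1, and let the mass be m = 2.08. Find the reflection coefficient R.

On each side the TISE gives plane waves with k = √(2m(E − V))/ℏ: k₁ = √(2·2.08·9.9) = 6.417, k₂ = √(2·2.08·0.78) = 1.801.
Continuity of ψ and ψ′ at the step yields the reflection amplitude r = (k₁ − k₂)/(k₁ + k₂) = 0.5617; thus R = |r|² = 0.3155, T = 0.6845.

R = 0.315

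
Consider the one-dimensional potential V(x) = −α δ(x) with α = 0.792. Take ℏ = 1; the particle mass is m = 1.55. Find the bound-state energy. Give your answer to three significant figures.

For x ≠ 0 the bound state is ψ ∝ e^{−κ|x|}; integrating the TISE across the delta gives the cusp condition 2κ = 2mα/ℏ², so κ = 1.228.
Then E = −ℏ²κ²/(2m) = −mα²/(2ℏ²) = -0.4861.

E = -0.486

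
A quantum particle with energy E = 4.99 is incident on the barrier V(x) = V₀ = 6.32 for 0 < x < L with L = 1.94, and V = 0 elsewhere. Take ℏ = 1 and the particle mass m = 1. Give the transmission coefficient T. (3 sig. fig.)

E < V₀: inside the barrier ψ ∝ e^{±κx} with κ = √(2m(V₀ − E))/ℏ = 1.631.
κL = 3.164, sinh(κL) = 11.81.
The exact tunnelling result is T⁻¹ = 1 + V₀² sinh²(κL) / [4E(V₀ − E)] = 210.9, so T = 0.00474.

T = 0.00474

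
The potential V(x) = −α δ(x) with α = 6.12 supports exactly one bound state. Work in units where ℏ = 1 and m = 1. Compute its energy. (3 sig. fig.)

E = -18.7

The bound state is ψ(x) = √κ e^{−κ|x|}. The derivative jump ψ'(0⁺) − ψ'(0⁻) = −(2mα/ℏ²)ψ(0) fixes κ = mα/ℏ² = 6.120.
Then E = −ℏ²κ²/(2m) = −mα²/(2ℏ²) = -18.73.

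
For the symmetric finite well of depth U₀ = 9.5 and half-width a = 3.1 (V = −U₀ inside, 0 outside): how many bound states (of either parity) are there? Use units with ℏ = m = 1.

N = 9

Define the well-strength parameter z₀ = (a/ℏ)√(2mU₀) = 3.1 × √(2·1·9.5) = 13.51.
A new bound state (alternating even/odd) appears each time z₀ passes a multiple of π/2, so N = ⌊2z₀/π⌋ + 1 = ⌊8.602⌋ + 1 = 9.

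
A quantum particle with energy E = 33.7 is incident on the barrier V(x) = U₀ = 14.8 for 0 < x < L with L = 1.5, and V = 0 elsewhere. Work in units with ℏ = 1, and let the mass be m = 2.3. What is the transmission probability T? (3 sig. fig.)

T = 0.922

Above the barrier the interior wavenumber is k₂ = √(2m(E − U₀))/ℏ = 9.324, giving phase k₂L = 13.99.
T = [1 + U₀² sin²(k₂L) / (4E(E − U₀))]⁻¹ = 1/1.084 = 0.922.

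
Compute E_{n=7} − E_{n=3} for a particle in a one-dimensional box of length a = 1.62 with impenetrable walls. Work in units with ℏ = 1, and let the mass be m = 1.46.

E_n = n²π²ℏ²/(2ma²), so ΔE = (7² − 3²) π²ℏ²/(2ma²).
ΔE = 40 × π² / (2 × 1.46 × 1.62²) = 51.52.

ΔE = 51.5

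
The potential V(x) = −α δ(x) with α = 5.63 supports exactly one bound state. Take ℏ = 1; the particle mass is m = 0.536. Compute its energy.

E = -8.49

For x ≠ 0 the bound state is ψ ∝ e^{−κ|x|}; integrating the TISE across the delta gives the cusp condition 2κ = 2mα/ℏ², so κ = 3.018.
Then E = −ℏ²κ²/(2m) = −mα²/(2ℏ²) = -8.495.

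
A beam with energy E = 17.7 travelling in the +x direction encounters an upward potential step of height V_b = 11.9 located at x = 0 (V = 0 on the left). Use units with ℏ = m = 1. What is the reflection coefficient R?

R = 0.0739

The wavenumbers are k₁ = √(2mE)/ℏ = 5.950 on the left and k₂ = √(2m(E − V_b))/ℏ = 3.406 on the right.
Matching ψ and ψ′ at x = 0 gives r = (k₁ − k₂)/(k₁ + k₂), so R = r² = 0.07394 and T = 1 − R = 0.9261.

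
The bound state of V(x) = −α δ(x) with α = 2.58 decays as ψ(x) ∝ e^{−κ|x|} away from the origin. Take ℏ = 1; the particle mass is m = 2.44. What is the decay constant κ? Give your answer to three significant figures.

κ = 6.30

Integrate −(ℏ²/2m)ψ'' − αδ(x)ψ = Eψ from −ε to +ε: the ψ'' term gives ψ'(0⁺) − ψ'(0⁻) and the δ term gives −(2mα/ℏ²)ψ(0).
With ψ ∝ e^{−κ|x|} this yields −2κ = −2mα/ℏ², so κ = mα/ℏ² = 6.295.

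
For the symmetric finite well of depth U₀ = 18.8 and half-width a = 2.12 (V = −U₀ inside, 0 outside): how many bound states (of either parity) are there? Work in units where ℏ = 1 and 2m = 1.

The dimensionless depth is z₀ = a√(2mU₀)/ℏ = 2.12 × √(18.80) = 9.192.
A new bound state (alternating even/odd) appears each time z₀ passes a multiple of π/2, so N = ⌊2z₀/π⌋ + 1 = ⌊5.852⌋ + 1 = 6.

N = 6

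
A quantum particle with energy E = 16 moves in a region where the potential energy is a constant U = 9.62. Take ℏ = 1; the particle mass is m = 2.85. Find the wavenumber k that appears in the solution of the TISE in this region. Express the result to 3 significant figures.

With E > U the solution is oscillatory, ψ ∝ e^{±ikx} with k = √(2m(E − U))/ℏ.
k = √(2 × 2.85 × 6.38) = 6.030.

k = 6.03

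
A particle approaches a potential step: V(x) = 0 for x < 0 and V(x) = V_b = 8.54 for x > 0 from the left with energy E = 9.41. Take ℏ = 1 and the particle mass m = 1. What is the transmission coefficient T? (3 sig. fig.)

T = 0.715

The wavenumbers are k₁ = √(2mE)/ℏ = 4.338 on the left and k₂ = √(2m(E − V_b))/ℏ = 1.319 on the right.
Matching ψ and ψ′ at x = 0 gives r = (k₁ − k₂)/(k₁ + k₂), so R = r² = 0.2848 and T = 1 − R = 0.7152.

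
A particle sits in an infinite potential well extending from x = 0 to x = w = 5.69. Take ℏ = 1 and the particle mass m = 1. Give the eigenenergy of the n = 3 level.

E = 1.37

Requiring ψ(0) = ψ(w) = 0 quantises k = nπ/w, hence E_n = ℏ²k²/2m = n²π²ℏ²/(2mw²).
E_3 = 3² × π² / (2 × 1 × 5.69²) = 1.372.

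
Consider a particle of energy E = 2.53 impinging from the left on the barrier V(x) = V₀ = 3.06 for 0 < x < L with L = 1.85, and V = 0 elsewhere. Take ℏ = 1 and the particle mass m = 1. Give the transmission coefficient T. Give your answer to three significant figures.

T = 0.0504

Since E < V₀ the interior solution is evanescent with decay constant κ = √(2m(V₀ − E))/ℏ = 1.030.
κL = 1.905, sinh(κL) = 3.284.
Matching ψ, ψ′ at both faces gives T = [1 + V₀² sinh²(κL) / (4E(V₀ − E))]⁻¹ = 1/19.83 = 0.0504.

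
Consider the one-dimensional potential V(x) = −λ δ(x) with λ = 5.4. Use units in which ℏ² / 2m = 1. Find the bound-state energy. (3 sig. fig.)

The bound state is ψ(x) = √κ e^{−κ|x|}. The derivative jump ψ'(0⁺) − ψ'(0⁻) = −(2mλ/ℏ²)ψ(0) fixes κ = mλ/ℏ² = 2.700.
Then E = −ℏ²κ²/(2m) = −mλ²/(2ℏ²) = -7.290.

E = -7.29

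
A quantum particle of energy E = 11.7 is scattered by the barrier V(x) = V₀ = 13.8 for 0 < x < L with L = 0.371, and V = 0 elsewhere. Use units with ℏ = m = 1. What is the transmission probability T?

E < V₀: inside the barrier ψ ∝ e^{±κx} with κ = √(2m(V₀ − E))/ℏ = 2.049.
κL = 0.7603, sinh(κL) = 0.8357.
The exact tunnelling result is T⁻¹ = 1 + V₀² sinh²(κL) / [4E(V₀ − E)] = 2.353, so T = 0.425.

T = 0.425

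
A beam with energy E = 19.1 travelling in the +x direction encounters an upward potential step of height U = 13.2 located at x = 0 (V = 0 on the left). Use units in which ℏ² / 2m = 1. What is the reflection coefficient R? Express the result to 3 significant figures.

R = 0.0815

On each side the TISE gives plane waves with k = √(2m(E − V))/ℏ: k₁ = √(2·½·19.1) = 4.370, k₂ = √(2·½·5.9) = 2.429.
Matching ψ and ψ′ at x = 0 gives r = (k₁ − k₂)/(k₁ + k₂), so R = r² = 0.08152 and T = 1 − R = 0.9185.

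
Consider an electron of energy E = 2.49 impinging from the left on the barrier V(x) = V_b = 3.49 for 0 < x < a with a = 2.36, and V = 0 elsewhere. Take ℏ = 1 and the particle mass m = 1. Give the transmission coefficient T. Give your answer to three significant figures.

T = 0.00412

E < V_b: inside the barrier ψ ∝ e^{±κx} with κ = √(2m(V_b − E))/ℏ = 1.414.
κa = 3.338, sinh(κa) = 14.06.
The exact tunnelling result is T⁻¹ = 1 + V_b² sinh²(κa) / [4E(V_b − E)] = 242.7, so T = 0.00412.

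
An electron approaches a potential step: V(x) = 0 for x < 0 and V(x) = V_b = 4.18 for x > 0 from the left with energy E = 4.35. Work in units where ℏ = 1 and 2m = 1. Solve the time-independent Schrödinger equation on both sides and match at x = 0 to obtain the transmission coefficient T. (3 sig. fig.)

The wavenumbers are k₁ = √(2mE)/ℏ = 2.086 on the left and k₂ = √(2m(E − V_b))/ℏ = 0.4123 on the right.
Continuity of ψ and ψ′ at the step yields the reflection amplitude r = (k₁ − k₂)/(k₁ + k₂) = 0.6699; thus R = |r|² = 0.4487, T = 0.5513.

T = 0.551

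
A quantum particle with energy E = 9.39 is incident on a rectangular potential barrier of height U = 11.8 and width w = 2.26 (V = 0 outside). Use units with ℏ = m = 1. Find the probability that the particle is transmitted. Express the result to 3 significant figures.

T = 0.000127

E < U: inside the barrier ψ ∝ e^{±κx} with κ = √(2m(U − E))/ℏ = 2.195.
κw = 4.962, sinh(κw) = 71.42.
Matching ψ, ψ′ at both faces gives T = [1 + U² sinh²(κw) / (4E(U − E))]⁻¹ = 1/7846 = 0.000127.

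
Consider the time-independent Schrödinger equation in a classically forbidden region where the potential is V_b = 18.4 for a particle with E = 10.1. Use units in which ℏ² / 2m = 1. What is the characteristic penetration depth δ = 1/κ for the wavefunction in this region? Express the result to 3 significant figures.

δ = 0.347

Since E < V_b the TISE in this region is ψ'' = κ²ψ with κ = √(2m(V_b − E))/ℏ.
κ = √(2 × 0.5 × 8.3) = 2.881. The penetration depth is δ = 1/κ = 0.347.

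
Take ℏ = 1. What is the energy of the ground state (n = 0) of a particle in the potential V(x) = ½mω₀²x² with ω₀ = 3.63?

E = 1.82

Using E_n = (n + ½)ℏω₀: E_0 = 0.5 × 3.63 = 1.815.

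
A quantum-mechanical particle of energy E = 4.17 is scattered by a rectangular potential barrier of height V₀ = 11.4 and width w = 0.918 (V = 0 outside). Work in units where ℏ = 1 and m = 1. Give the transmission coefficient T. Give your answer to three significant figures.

Since E < V₀ the interior solution is evanescent with decay constant κ = √(2m(V₀ − E))/ℏ = 3.803.
κw = 3.491, sinh(κw) = 16.39.
Matching ψ, ψ′ at both faces gives T = [1 + V₀² sinh²(κw) / (4E(V₀ − E))]⁻¹ = 1/290.5 = 0.00344.

T = 0.00344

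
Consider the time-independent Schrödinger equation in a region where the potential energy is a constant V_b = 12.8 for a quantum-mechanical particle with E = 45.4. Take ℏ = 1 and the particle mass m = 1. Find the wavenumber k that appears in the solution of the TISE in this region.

With E > V_b the solution is oscillatory, ψ ∝ e^{±ikx} with k = √(2m(E − V_b))/ℏ.
k = √(2 × 1 × 32.6) = 8.075.

k = 8.07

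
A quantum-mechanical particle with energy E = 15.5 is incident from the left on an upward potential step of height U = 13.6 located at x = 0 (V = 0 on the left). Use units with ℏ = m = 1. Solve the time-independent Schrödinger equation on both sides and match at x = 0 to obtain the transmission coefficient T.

On each side the TISE gives plane waves with k = √(2m(E − V))/ℏ: k₁ = √(2·1·15.5) = 5.568, k₂ = √(2·1·1.9) = 1.949.
Matching ψ and ψ′ at x = 0 gives r = (k₁ − k₂)/(k₁ + k₂), so R = r² = 0.2317 and T = 1 − R = 0.7683.

T = 0.768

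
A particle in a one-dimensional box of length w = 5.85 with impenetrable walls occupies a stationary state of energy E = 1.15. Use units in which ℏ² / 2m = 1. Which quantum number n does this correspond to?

n = 2

From E_n = n²π²ℏ²/(2mw²) invert to n = √(2mw²E)/(πℏ).
n = (5.85/π) × √(2 × 0.5 × 1.15) = 1.997 → n = 2.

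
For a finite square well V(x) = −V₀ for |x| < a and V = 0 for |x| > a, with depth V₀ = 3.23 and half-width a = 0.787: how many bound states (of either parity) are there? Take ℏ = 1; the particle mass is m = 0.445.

N = 1

The dimensionless depth is z₀ = a√(2mV₀)/ℏ = 0.787 × √(2.875) = 1.334.
The even/odd transcendental equations gain one root per π/2 in z₀, giving N = 1 + ⌊2z₀/π⌋ = 1 + ⌊0.8495⌋ = 1.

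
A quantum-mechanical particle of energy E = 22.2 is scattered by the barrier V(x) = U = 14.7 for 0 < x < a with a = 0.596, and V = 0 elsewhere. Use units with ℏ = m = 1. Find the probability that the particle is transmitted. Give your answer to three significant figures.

Above the barrier the interior wavenumber is k₂ = √(2m(E − U))/ℏ = 3.873, giving phase k₂a = 2.308.
T = [1 + U² sin²(k₂a) / (4E(E − U))]⁻¹ = 1/1.178 = 0.849.

T = 0.849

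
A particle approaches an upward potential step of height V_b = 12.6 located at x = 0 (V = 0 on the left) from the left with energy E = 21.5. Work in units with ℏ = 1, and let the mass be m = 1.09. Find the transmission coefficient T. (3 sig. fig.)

The wavenumbers are k₁ = √(2mE)/ℏ = 6.846 on the left and k₂ = √(2m(E − V_b))/ℏ = 4.405 on the right.
Matching ψ and ψ′ at x = 0 gives r = (k₁ − k₂)/(k₁ + k₂), so R = r² = 0.04709 and T = 1 − R = 0.9529.

T = 0.953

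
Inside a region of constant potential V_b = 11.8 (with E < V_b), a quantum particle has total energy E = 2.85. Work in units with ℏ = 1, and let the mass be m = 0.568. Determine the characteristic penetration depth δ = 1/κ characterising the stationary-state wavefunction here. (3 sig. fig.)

δ = 0.314

Since E < V_b the TISE in this region is ψ'' = κ²ψ with κ = √(2m(V_b − E))/ℏ.
κ = √(2 × 0.568 × 8.95) = 3.189. The penetration depth is δ = 1/κ = 0.314.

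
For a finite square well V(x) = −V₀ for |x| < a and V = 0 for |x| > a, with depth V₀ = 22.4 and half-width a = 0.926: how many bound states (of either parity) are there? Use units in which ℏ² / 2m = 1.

The dimensionless depth is z₀ = a√(2mV₀)/ℏ = 0.926 × √(22.40) = 4.383.
A new bound state (alternating even/odd) appears each time z₀ passes a multiple of π/2, so N = ⌊2z₀/π⌋ + 1 = ⌊2.790⌋ + 1 = 3.

N = 3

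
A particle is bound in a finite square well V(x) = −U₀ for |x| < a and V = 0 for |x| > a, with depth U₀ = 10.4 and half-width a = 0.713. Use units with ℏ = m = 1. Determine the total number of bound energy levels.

N = 3

The dimensionless depth is z₀ = a√(2mU₀)/ℏ = 0.713 × √(20.80) = 3.252.
The even/odd transcendental equations gain one root per π/2 in z₀, giving N = 1 + ⌊2z₀/π⌋ = 1 + ⌊2.070⌋ = 3.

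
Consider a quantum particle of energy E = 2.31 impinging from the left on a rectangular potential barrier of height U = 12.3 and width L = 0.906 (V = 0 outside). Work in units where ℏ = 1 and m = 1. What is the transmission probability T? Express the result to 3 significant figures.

E < U: inside the barrier ψ ∝ e^{±κx} with κ = √(2m(U − E))/ℏ = 4.470.
κL = 4.050, sinh(κL) = 28.68.
The exact tunnelling result is T⁻¹ = 1 + U² sinh²(κL) / [4E(U − E)] = 1349, so T = 0.000741.

T = 0.000741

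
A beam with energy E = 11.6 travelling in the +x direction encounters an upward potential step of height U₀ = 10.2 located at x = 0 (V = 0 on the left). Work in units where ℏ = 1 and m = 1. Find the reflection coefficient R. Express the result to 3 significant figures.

R = 0.235

On each side the TISE gives plane waves with k = √(2m(E − V))/ℏ: k₁ = √(2·1·11.6) = 4.817, k₂ = √(2·1·1.4) = 1.673.
Continuity of ψ and ψ′ at the step yields the reflection amplitude r = (k₁ − k₂)/(k₁ + k₂) = 0.4843; thus R = |r|² = 0.2346, T = 0.7654.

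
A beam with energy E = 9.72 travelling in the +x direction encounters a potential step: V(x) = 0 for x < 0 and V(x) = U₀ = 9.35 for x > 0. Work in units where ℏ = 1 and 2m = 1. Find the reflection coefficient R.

The wavenumbers are k₁ = √(2mE)/ℏ = 3.118 on the left and k₂ = √(2m(E − U₀))/ℏ = 0.6083 on the right.
Matching ψ and ψ′ at x = 0 gives r = (k₁ − k₂)/(k₁ + k₂), so R = r² = 0.4536 and T = 1 − R = 0.5464.

R = 0.454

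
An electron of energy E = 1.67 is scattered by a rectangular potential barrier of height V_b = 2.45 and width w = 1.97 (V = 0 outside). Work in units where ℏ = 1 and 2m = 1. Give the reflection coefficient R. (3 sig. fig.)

R = 0.898

Since E < V_b the interior solution is evanescent with decay constant κ = √(2m(V_b − E))/ℏ = 0.8832.
κw = 1.740, sinh(κw) = 2.760.
Matching ψ, ψ′ at both faces gives T = [1 + V_b² sinh²(κw) / (4E(V_b − E))]⁻¹ = 1/9.779 = 0.102.
R = 1 − T = 0.898.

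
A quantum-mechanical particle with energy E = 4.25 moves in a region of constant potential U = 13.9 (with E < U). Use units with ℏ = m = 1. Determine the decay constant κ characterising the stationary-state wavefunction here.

Since E < U the TISE in this region is ψ'' = κ²ψ with κ = √(2m(U − E))/ℏ.
κ = √(2 × 1 × 9.65) = 4.393.

κ = 4.39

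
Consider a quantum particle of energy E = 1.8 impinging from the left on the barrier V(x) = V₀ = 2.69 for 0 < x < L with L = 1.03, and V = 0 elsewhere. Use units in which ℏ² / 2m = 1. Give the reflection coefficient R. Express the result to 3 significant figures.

R = 0.591

Since E < V₀ the interior solution is evanescent with decay constant κ = √(2m(V₀ − E))/ℏ = 0.9434.
κL = 0.9717, sinh(κL) = 1.132.
Matching ψ, ψ′ at both faces gives T = [1 + V₀² sinh²(κL) / (4E(V₀ − E))]⁻¹ = 1/2.447 = 0.409.
R = 1 − T = 0.591.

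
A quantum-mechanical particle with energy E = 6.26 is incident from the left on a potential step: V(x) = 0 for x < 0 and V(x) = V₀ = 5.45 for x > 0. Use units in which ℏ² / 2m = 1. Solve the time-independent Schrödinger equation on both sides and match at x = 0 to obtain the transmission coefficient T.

T = 0.778

On each side the TISE gives plane waves with k = √(2m(E − V))/ℏ: k₁ = √(2·½·6.26) = 2.502, k₂ = √(2·½·0.81) = 0.9000.
Continuity of ψ and ψ′ at the step yields the reflection amplitude r = (k₁ − k₂)/(k₁ + k₂) = 0.4709; thus R = |r|² = 0.2217, T = 0.7783.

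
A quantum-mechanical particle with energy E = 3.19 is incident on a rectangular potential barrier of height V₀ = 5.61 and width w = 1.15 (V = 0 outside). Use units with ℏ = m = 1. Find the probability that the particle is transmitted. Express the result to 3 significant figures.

T = 0.0246

E < V₀: inside the barrier ψ ∝ e^{±κx} with κ = √(2m(V₀ − E))/ℏ = 2.200.
κw = 2.530, sinh(κw) = 6.237.
The exact tunnelling result is T⁻¹ = 1 + V₀² sinh²(κw) / [4E(V₀ − E)] = 40.65, so T = 0.0246.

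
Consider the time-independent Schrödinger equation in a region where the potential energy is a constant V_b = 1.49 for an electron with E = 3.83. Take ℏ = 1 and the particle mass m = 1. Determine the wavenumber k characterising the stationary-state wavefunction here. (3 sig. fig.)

k = 2.16

With E > V_b the solution is oscillatory, ψ ∝ e^{±ikx} with k = √(2m(E − V_b))/ℏ.
k = √(2 × 1 × 2.34) = 2.163.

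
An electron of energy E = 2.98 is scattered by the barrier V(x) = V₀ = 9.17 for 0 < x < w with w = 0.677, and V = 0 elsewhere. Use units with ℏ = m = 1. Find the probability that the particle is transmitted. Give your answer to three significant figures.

E < V₀: inside the barrier ψ ∝ e^{±κx} with κ = √(2m(V₀ − E))/ℏ = 3.519.
κw = 2.382, sinh(κw) = 5.367.
Matching ψ, ψ′ at both faces gives T = [1 + V₀² sinh²(κw) / (4E(V₀ − E))]⁻¹ = 1/33.83 = 0.0296.

T = 0.0296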